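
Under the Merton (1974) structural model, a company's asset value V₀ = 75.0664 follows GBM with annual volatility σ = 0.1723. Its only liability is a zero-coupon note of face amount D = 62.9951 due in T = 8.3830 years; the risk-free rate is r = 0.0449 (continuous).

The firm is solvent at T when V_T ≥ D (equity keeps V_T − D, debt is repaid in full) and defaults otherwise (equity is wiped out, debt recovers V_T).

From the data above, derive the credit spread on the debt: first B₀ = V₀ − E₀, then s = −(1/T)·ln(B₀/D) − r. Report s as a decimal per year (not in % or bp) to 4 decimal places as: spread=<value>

spread=0.0053

Work the structural quantities from V₀ = 75.0664 against face 62.9951:
d₁ = [ln(V₀/D) + (r + σ²/2)T] / (σ√T)
   = [ln(75.0664/62.9951) + (0.0449 + 0.5·0.1723²)·8.3830] / (0.1723·√8.3830)
   = [0.175316 + 0.500831] / 0.498867 = 1.355365
d₂ = d₁ − σ√T = 1.355365 − 0.498867 = 0.856497
N(d₁) = 0.912349,  N(d₂) = 0.804139,  e^(−rT) = 0.686330
E₀ = V₀·N(d₁) − D·e^(−rT)·N(d₂)
   = 75.0664·0.912349 − 62.9951·0.686330·0.804139 = 33.719499
B₀ = V₀ − E₀ = 75.0664 − 33.719499 = 41.346901
spread = −(1/T)·ln(B₀/D) − r = −(1/8.3830)·ln(41.346901/62.9951) − 0.0449 = 0.00532778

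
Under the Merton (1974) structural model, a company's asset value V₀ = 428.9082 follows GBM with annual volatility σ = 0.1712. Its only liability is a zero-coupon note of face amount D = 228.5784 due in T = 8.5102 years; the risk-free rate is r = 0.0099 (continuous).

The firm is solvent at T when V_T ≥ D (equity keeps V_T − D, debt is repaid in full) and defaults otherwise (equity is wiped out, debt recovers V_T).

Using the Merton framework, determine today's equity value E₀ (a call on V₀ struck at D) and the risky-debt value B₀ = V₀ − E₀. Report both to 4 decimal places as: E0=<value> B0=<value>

Work the structural quantities from V₀ = 428.9082 against face 228.5784:
d₁ = [ln(V₀/D) + (r + σ²/2)T] / (σ√T)
   = [ln(428.9082/228.5784) + (0.0099 + 0.5·0.1712²)·8.5102] / (0.1712·√8.5102)
   = [0.629364 + 0.208966] / 0.499429 = 1.678576
d₂ = d₁ − σ√T = 1.678576 − 0.499429 = 1.179147
N(d₁) = 0.953383,  N(d₂) = 0.880830,  e^(−rT) = 0.919201
E₀ = V₀·N(d₁) − D·e^(−rT)·N(d₂)
   = 428.9082·0.953383 − 228.5784·0.919201·0.880830 = 223.842942
B₀ = V₀ − E₀ = 428.9082 − 223.842942 = 205.065258

E0=223.8429 B0=205.0653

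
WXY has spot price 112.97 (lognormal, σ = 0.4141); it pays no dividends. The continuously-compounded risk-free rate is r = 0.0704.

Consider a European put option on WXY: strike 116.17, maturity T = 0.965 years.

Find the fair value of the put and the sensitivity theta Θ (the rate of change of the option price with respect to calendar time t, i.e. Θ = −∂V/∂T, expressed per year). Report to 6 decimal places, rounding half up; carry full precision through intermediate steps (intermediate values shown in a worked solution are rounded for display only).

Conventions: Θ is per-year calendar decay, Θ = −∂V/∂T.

price = 15.720777
Θ = -4.936159

σ√T = 0.4141·√0.965 = 0.406789
d₁ = (ln(S/K) + (r+σ²/2)T) / (σ√T) = (ln(112.97/116.17) + (0.0704+0.4141²/2)·0.965) / 0.406789 = (-0.027932 + 0.150675) / 0.406789 = 0.301735
d₂ = d₁ − σ√T = 0.301735 − 0.406789 = -0.105054
e^{−rT} = 0.934320
N(−d₁) = 0.381427,  N(−d₂) = 0.541834
Put price V = K·e^{−rT}·N(−d₂) − S·N(−d₁) = 58.810611 − 43.089835 = 15.720777
φ(d₁) = (1/√(2π))·e^{−d₁²/2} = 0.381189
Θ = −S·φ(d₁)·σ/(2√T) + r·K·e^{−rT}·N(−d₂) = −9.076426 + 4.140267 = -4.936159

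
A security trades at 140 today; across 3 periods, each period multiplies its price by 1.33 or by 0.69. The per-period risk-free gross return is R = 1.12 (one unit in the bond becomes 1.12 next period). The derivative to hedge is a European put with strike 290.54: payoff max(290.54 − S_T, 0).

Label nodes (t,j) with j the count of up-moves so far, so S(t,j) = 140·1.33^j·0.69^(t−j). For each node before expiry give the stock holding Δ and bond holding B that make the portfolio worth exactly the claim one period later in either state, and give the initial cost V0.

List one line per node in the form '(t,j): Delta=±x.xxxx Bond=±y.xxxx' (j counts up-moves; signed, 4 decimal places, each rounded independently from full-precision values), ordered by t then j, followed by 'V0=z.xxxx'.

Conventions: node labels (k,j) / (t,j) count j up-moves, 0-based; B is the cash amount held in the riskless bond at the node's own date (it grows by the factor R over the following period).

Since d<R<u, set p* = (R−d)/(u−d) = 0.6719; price each node as the discounted p*-expectation of its children.
At maturity the claim pays: V(3,0)=244.5487, V(3,1)=201.8902, V(3,2)=119.6643, V(3,3)=0.0000
Node (2,0) S=66.6540: V=(p*·201.8902+(1−p*)·244.5487)/1.12=192.7567; Δ=(201.8902−244.5487)/(88.6498−45.9913)=-1.0000; B=V−Δ·S=259.4107
Node (2,1) S=128.4780: V=(p*·119.6643+(1−p*)·201.8902)/1.12=130.9327; Δ=(119.6643−201.8902)/(170.8757−88.6498)=-1.0000; B=V−Δ·S=259.4107
Node (2,2) S=247.6460: V=(p*·0.0000+(1−p*)·119.6643)/1.12=35.0579; Δ=(0.0000−119.6643)/(329.3692−170.8757)=-0.7550; B=V−Δ·S=222.0333
Node (1,0) S=96.6000: V=(p*·130.9327+(1−p*)·192.7567)/1.12=135.0167; Δ=(130.9327−192.7567)/(128.4780−66.6540)=-1.0000; B=V−Δ·S=231.6167
Node (1,1) S=186.2000: V=(p*·35.0579+(1−p*)·130.9327)/1.12=59.3900; Δ=(35.0579−130.9327)/(247.6460−128.4780)=-0.8045; B=V−Δ·S=209.1944
Node (0,0) S=140.0000: V=(p*·59.3900+(1−p*)·135.0167)/1.12=75.1831; Δ=(59.3900−135.0167)/(186.2000−96.6000)=-0.8440; B=V−Δ·S=193.3498
Sanity check at the root: Δ(0,0)·S0 + B(0,0) reproduces V0 = 75.1831.

(0,0): Delta=-0.8440 Bond=193.3498
(1,0): Delta=-1.0000 Bond=231.6167
(1,1): Delta=-0.8045 Bond=209.1944
(2,0): Delta=-1.0000 Bond=259.4107
(2,1): Delta=-1.0000 Bond=259.4107
(2,2): Delta=-0.7550 Bond=222.0333
V0=75.1831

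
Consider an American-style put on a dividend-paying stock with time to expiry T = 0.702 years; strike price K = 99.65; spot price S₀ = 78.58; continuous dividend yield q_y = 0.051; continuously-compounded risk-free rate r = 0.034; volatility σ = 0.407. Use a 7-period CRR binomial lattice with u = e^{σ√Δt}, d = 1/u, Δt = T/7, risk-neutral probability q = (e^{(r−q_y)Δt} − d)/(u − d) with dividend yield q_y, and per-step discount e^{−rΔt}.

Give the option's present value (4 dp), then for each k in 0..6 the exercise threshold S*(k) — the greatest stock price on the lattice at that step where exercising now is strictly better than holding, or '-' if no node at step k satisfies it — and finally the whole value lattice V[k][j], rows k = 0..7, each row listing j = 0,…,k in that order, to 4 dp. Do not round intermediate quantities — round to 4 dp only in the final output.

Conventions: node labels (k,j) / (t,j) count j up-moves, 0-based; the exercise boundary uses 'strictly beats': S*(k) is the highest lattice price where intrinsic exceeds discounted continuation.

Δt=0.10029, u=1.13756, d=0.87907, q=0.46123, disc=e^(-rΔt)=0.99660
k=7 terminal: V=max(K-S,0) → 67.7726 58.3990 46.2692 30.5725 10.2603 0.0000 0.0000 0.0000
k=6: j=0 S=36.2626 intr=63.3874 cont=63.2332 V=63.3874[EX]; j=1 S=46.9256 intr=52.7244 cont=52.6246 V=52.7244[EX]; j=2 S=60.7241 intr=38.9259 cont=38.8965 V=38.9259[EX]; j=3 S=78.5800 intr=21.0700 cont=21.1317 V=21.1317[hold]; j=4 S=101.6865 intr=0.0000 cont=5.5091 V=5.5091[hold]; j=5 S=131.5874 intr=0.0000 cont=0.0000 V=0.0000[hold]; j=6 S=170.2806 intr=0.0000 cont=0.0000 V=0.0000[hold]  S*(6)=60.7241
k=5: j=0 S=41.2510 intr=58.3990 cont=58.2703 V=58.3990[EX]; j=1 S=53.3808 intr=46.2692 cont=46.2023 V=46.2692[EX]; j=2 S=69.0775 intr=30.5725 cont=30.6141 V=30.6141[hold]; j=3 S=89.3897 intr=10.2603 cont=13.8786 V=13.8786[hold]; j=4 S=115.6748 intr=0.0000 cont=2.9580 V=2.9580[hold]; j=5 S=149.6889 intr=0.0000 cont=0.0000 V=0.0000[hold]  S*(5)=53.3808
k=4: j=0 S=46.9256 intr=52.7244 cont=52.6246 V=52.7244[EX]; j=1 S=60.7241 intr=38.9259 cont=38.9156 V=38.9259[EX]; j=2 S=78.5800 intr=21.0700 cont=22.8172 V=22.8172[hold]; j=3 S=101.6865 intr=0.0000 cont=8.8116 V=8.8116[hold]; j=4 S=131.5874 intr=0.0000 cont=1.5883 V=1.5883[hold]  S*(4)=60.7241
k=3: j=0 S=53.3808 intr=46.2692 cont=46.2023 V=46.2692[EX]; j=1 S=69.0775 intr=30.5725 cont=31.3888 V=31.3888[hold]; j=2 S=89.3897 intr=10.2603 cont=16.3017 V=16.3017[hold]; j=3 S=115.6748 intr=0.0000 cont=5.4613 V=5.4613[hold]  S*(3)=53.3808
k=2: j=0 S=60.7241 intr=38.9259 cont=39.2717 V=39.2717[hold]; j=1 S=78.5800 intr=21.0700 cont=24.3470 V=24.3470[hold]; j=2 S=101.6865 intr=0.0000 cont=11.2633 V=11.2633[hold]  S*(2)=-
k=1: j=0 S=69.0775 intr=30.5725 cont=32.2777 V=32.2777[hold]; j=1 S=89.3897 intr=10.2603 cont=18.2500 V=18.2500[hold]  S*(1)=-
k=0: j=0 S=78.5800 intr=21.0700 cont=25.7198 V=25.7198[hold]  S*(0)=-

price = 25.7198
boundary = - - - 53.3808 60.7241 53.3808 60.7241
tree:
25.7198
32.2777 18.2500
39.2717 24.3470 11.2633
46.2692 31.3888 16.3017 5.4613
52.7244 38.9259 22.8172 8.8116 1.5883
58.3990 46.2692 30.6141 13.8786 2.9580 0.0000
63.3874 52.7244 38.9259 21.1317 5.5091 0.0000 0.0000
67.7726 58.3990 46.2692 30.5725 10.2603 0.0000 0.0000 0.0000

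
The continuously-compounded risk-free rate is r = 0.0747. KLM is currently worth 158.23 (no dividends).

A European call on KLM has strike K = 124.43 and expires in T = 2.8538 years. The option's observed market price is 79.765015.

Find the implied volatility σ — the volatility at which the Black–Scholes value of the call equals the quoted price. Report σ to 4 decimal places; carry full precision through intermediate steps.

At σ = 0.5457 the Black–Scholes value reproduces the quote:
σ√T = 0.5457·√2.8538 = 0.921862
d₁ = (ln(S/K) + (r+σ²/2)T) / (σ√T) = (ln(158.23/124.43) + (0.0747+0.5457²/2)·2.8538) / 0.921862 = (0.240306 + 0.638093) / 0.921862 = 0.952854
d₂ = d₁ − σ√T = 0.952854 − 0.921862 = 0.030993
e^{−rT} = 0.808012
N(d₁) = 0.829668,  N(d₂) = 0.512362
V = S·N(d₁) − K·e^{−rT}·N(d₂) = 131.278369 − 51.513354 = 79.765015 (matching the quote); vega is positive throughout, so no other σ reproduces this price

sigma = 0.5457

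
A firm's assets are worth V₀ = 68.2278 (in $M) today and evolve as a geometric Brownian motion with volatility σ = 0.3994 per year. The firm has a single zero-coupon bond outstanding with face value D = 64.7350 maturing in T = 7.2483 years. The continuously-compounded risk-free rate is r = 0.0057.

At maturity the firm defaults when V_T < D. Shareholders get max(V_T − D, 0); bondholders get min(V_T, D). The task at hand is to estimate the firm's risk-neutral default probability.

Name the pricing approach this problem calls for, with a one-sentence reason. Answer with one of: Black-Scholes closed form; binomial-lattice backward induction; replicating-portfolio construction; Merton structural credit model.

framework: Merton structural credit model

Key observation: the data describe a firm's assets (V₀ = 68.2278, GBM) and a single zero-coupon debt of face 64.7350, so credit quantities follow from equity-as-call in the structural model.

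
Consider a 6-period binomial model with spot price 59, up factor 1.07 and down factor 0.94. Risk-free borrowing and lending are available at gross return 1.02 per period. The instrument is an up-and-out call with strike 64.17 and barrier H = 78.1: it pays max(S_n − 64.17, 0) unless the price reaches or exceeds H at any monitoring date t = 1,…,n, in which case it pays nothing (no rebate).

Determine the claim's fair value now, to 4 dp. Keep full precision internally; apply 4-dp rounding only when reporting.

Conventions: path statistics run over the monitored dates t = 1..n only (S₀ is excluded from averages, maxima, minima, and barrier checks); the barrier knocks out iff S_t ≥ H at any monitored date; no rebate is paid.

Set p* = 0.6154 (from d < R < u); the path-dependent value is the discounted p*-expectation over all price paths.
Enumerate all 2^6 = 64 price paths (U = up ×1.07, D = down ×0.94); each path with k up-moves has probability p*^k·(1−p*)^(6−k).
DDDDDD: M=55.4600, payoff=0.0000, prob=0.003237
UDDDDD: M=63.1300, payoff=0.0000, prob=0.005179
DUDDDD: M=59.3422, payoff=0.0000, prob=0.005179
UUDDDD: M=67.5491, payoff=0.0000, prob=0.008287
DDUDDD: M=55.7817, payoff=0.0000, prob=0.005179
UDUDDD: M=63.4962, payoff=0.0000, prob=0.008287
DUUDDD: M=63.4962, payoff=0.0000, prob=0.008287
UUUDDD: M=72.2775, payoff=0.0000, prob=0.013259
DDDUDD: M=55.4600, payoff=0.0000, prob=0.005179
UDDUDD: M=63.1300, payoff=0.0000, prob=0.008287
DUDUDD: M=59.6864, payoff=0.0000, prob=0.008287
UUDUDD: M=67.9409, payoff=0.0000, prob=0.013259
DDUUDD: M=59.6864, payoff=0.0000, prob=0.008287
UDUUDD: M=67.9409, payoff=0.0000, prob=0.013259
DUUUDD: M=67.9409, payoff=0.0000, prob=0.013259
UUUUDD: M=77.3370, payoff=4.1649, prob=0.021215
DDDDUD: M=55.4600, payoff=0.0000, prob=0.005179
UDDDUD: M=63.1300, payoff=0.0000, prob=0.008287
DUDDUD: M=59.3422, payoff=0.0000, prob=0.008287
UUDDUD: M=67.5491, payoff=0.0000, prob=0.013259
DDUDUD: M=56.1052, payoff=0.0000, prob=0.008287
UDUDUD: M=63.8644, payoff=0.0000, prob=0.013259
DUUDUD: M=63.8644, payoff=0.0000, prob=0.013259
UUUDUD: M=72.6967, payoff=4.1649, prob=0.021215
DDDUUD: M=56.1052, payoff=0.0000, prob=0.008287
UDDUUD: M=63.8644, payoff=0.0000, prob=0.013259
DUDUUD: M=63.8644, payoff=0.0000, prob=0.013259
UUDUUD: M=72.6967, payoff=4.1649, prob=0.021215
DDUUUD: M=63.8644, payoff=0.0000, prob=0.013259
UDUUUD: M=72.6967, payoff=4.1649, prob=0.021215
DUUUUD: M=72.6967, payoff=4.1649, prob=0.021215
UUUUUD: M=82.7506, payoff=0.0000, prob=0.033944
DDDDDU: M=55.4600, payoff=0.0000, prob=0.005179
UDDDDU: M=63.1300, payoff=0.0000, prob=0.008287
DUDDDU: M=59.3422, payoff=0.0000, prob=0.008287
UUDDDU: M=67.5491, payoff=0.0000, prob=0.013259
DDUDDU: M=55.7817, payoff=0.0000, prob=0.008287
UDUDDU: M=63.4962, payoff=0.0000, prob=0.013259
DUUDDU: M=63.4962, payoff=0.0000, prob=0.013259
UUUDDU: M=72.2775, payoff=4.1649, prob=0.021215
DDDUDU: M=55.4600, payoff=0.0000, prob=0.008287
UDDUDU: M=63.1300, payoff=0.0000, prob=0.013259
DUDUDU: M=60.0326, payoff=0.0000, prob=0.013259
UUDUDU: M=68.3349, payoff=4.1649, prob=0.021215
DDUUDU: M=60.0326, payoff=0.0000, prob=0.013259
UDUUDU: M=68.3349, payoff=4.1649, prob=0.021215
DUUUDU: M=68.3349, payoff=4.1649, prob=0.021215
UUUUDU: M=77.7855, payoff=13.6155, prob=0.033944
DDDDUU: M=55.4600, payoff=0.0000, prob=0.008287
UDDDUU: M=63.1300, payoff=0.0000, prob=0.013259
DUDDUU: M=60.0326, payoff=0.0000, prob=0.013259
UUDDUU: M=68.3349, payoff=4.1649, prob=0.021215
DDUDUU: M=60.0326, payoff=0.0000, prob=0.013259
UDUDUU: M=68.3349, payoff=4.1649, prob=0.021215
DUUDUU: M=68.3349, payoff=4.1649, prob=0.021215
UUUDUU: M=77.7855, payoff=13.6155, prob=0.033944
DDDUUU: M=60.0326, payoff=0.0000, prob=0.013259
UDDUUU: M=68.3349, payoff=4.1649, prob=0.021215
DUDUUU: M=68.3349, payoff=4.1649, prob=0.021215
UUDUUU: M=77.7855, payoff=13.6155, prob=0.033944
DDUUUU: M=68.3349, payoff=4.1649, prob=0.021215
UDUUUU: M=77.7855, payoff=13.6155, prob=0.033944
DUUUUU: M=77.7855, payoff=13.6155, prob=0.033944
UUUUUU: M=88.5431, payoff=0.0000, prob=0.054310
Price = Σ prob·payoff / R^6 = 3.636188 / 1.126162 = 3.2288

price = 3.2288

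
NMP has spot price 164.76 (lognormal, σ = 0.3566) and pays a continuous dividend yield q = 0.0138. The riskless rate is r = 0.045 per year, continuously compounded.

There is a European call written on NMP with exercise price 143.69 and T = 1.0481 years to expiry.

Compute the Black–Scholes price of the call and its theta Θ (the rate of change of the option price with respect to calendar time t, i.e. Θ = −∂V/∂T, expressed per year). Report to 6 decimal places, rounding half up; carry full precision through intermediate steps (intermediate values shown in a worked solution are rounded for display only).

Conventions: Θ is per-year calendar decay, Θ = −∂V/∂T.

price = 36.614075
Θ = -11.260394

σ√T = 0.3566·√1.0481 = 0.365076
d₁ = (ln(S/K) + (r−q+σ²/2)T) / (σ√T) = (ln(164.76/143.69) + (0.045−0.0138+0.3566²/2)·1.0481) / 0.365076 = (0.136832 + 0.099341) / 0.365076 = 0.646914
d₂ = d₁ − σ√T = 0.646914 − 0.365076 = 0.281838
e^{−rT} = 0.953930
e^{−qT} = 0.985640
N(d₁) = 0.741156,  N(d₂) = 0.610966
Call price V = S·e^{−qT}·N(d₁) − K·e^{−rT}·N(d₂) = 120.359392 − 83.745317 = 36.614075
φ(d₁) = (1/√(2π))·e^{−d₁²/2} = 0.323619
Θ = −S·e^{−qT}·φ(d₁)·σ/(2√T) + q·S·e^{−qT}·N(d₁) − r·K·e^{−rT}·N(d₂) = −9.152815 + 1.660960 − 3.768539 = -11.260394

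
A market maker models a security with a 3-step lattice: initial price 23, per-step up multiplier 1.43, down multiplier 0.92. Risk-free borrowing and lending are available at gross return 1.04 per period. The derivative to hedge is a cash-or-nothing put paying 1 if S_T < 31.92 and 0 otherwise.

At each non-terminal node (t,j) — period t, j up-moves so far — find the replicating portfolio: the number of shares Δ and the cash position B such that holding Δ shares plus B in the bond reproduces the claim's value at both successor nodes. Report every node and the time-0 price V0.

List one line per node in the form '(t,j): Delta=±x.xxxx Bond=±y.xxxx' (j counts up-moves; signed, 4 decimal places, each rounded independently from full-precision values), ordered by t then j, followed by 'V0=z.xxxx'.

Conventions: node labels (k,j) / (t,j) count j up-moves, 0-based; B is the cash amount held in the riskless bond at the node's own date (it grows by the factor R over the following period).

Risk-neutral probability p* = (R−d)/(u−d) = (1.04−0.92)/(1.43−0.92) = 0.2353.
At maturity the claim pays: V(3,0)=1.0000, V(3,1)=1.0000, V(3,2)=0.0000, V(3,3)=0.0000
(2,0): S=19.4672. Δ = (V_up−V_dn)/(S_up−S_dn) = (1.0000−1.0000)/(27.8381−17.9098) = 0.0000. V = [p*·1.0000 + (1−p*)·1.0000]/1.04 = 0.9615. B = V − Δ·S = 0.9615.
(2,1): S=30.2588. Δ = (V_up−V_dn)/(S_up−S_dn) = (0.0000−1.0000)/(43.2701−27.8381) = -0.0648. V = [p*·0.0000 + (1−p*)·1.0000]/1.04 = 0.7353. B = V − Δ·S = 2.6961.
(2,2): S=47.0327. Δ = (V_up−V_dn)/(S_up−S_dn) = (0.0000−0.0000)/(67.2568−43.2701) = 0.0000. V = [p*·0.0000 + (1−p*)·0.0000]/1.04 = 0.0000. B = V − Δ·S = 0.0000.
(1,0): S=21.1600. Δ = (V_up−V_dn)/(S_up−S_dn) = (0.7353−0.9615)/(30.2588−19.4672) = -0.0210. V = [p*·0.7353 + (1−p*)·0.9615]/1.04 = 0.8734. B = V − Δ·S = 1.3170.
(1,1): S=32.8900. Δ = (V_up−V_dn)/(S_up−S_dn) = (0.0000−0.7353)/(47.0327−30.2588) = -0.0438. V = [p*·0.0000 + (1−p*)·0.7353]/1.04 = 0.5407. B = V − Δ·S = 1.9824.
(0,0): S=23.0000. Δ = (V_up−V_dn)/(S_up−S_dn) = (0.5407−0.8734)/(32.8900−21.1600) = -0.0284. V = [p*·0.5407 + (1−p*)·0.8734]/1.04 = 0.7645. B = V − Δ·S = 1.4169.
Check: Δ(0,0)·S0 + B(0,0) = 0.7645 = V0.

(0,0): Delta=-0.0284 Bond=1.4169
(1,0): Delta=-0.0210 Bond=1.3170
(1,1): Delta=-0.0438 Bond=1.9824
(2,0): Delta=0.0000 Bond=0.9615
(2,1): Delta=-0.0648 Bond=2.6961
(2,2): Delta=0.0000 Bond=0.0000
V0=0.7645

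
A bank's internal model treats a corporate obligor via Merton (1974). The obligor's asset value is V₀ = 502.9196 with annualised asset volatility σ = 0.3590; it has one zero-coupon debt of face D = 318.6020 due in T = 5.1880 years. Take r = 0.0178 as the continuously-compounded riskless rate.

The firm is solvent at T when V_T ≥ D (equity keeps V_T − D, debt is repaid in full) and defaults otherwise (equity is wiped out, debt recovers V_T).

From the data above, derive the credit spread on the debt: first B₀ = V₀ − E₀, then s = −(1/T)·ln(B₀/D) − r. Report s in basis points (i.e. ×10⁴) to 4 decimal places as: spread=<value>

With assets at 502.9196 and a single debt payment of 318.6020 at 5.1880 years:
d₁ = [ln(V₀/D) + (r + σ²/2)T] / (σ√T)
   = [ln(502.9196/318.6020) + (0.0178 + 0.5·0.3590²)·5.1880] / (0.3590·√5.1880)
   = [0.456488 + 0.426664] / 0.817701 = 1.080042
d₂ = d₁ − σ√T = 1.080042 − 0.817701 = 0.262341
N(d₁) = 0.859938,  N(d₂) = 0.603471,  e^(−rT) = 0.911789
E₀ = V₀·N(d₁) − D·e^(−rT)·N(d₂)
   = 502.9196·0.859938 − 318.6020·0.911789·0.603471 = 257.172821
B₀ = V₀ − E₀ = 502.9196 − 257.172821 = 245.746779
spread = −(1/T)·ln(B₀/D) − r = −(1/5.1880)·ln(245.746779/318.6020) − 0.0178 = 0.03224646
in basis points: 0.03224646 × 10⁴ = 322.4646 bp

spread=322.4646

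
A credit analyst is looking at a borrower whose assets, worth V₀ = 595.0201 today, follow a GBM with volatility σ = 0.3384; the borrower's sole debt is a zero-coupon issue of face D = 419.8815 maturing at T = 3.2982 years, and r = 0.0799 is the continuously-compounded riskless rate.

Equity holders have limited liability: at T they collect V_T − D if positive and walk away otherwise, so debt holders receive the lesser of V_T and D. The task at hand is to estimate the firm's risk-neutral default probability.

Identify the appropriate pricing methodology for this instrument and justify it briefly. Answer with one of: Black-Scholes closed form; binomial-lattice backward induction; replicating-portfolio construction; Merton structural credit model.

Key observation: with the firm-asset dynamics (V₀ = 595.0201) and a single zero-coupon liability of face 419.8815 given, debt value, spread, and default probability all derive from the option view of the balance sheet.

framework: Merton structural credit model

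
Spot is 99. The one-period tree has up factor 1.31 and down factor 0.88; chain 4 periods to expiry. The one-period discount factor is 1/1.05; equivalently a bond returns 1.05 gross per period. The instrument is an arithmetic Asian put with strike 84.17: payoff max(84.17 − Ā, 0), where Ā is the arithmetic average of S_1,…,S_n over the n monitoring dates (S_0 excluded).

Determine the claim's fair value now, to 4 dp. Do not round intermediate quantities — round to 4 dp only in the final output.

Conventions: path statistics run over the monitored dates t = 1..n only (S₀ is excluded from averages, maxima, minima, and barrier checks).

price = 1.5727

Risk-neutral up-probability p* = (R−d)/(u−d) = (1.05−0.88)/(1.31−0.88) = 0.3953; the claim prices as the p*-weighted sum of path payoffs discounted by R^4.
Enumerate all 2^4 = 16 price paths (U = up ×1.31, D = down ×0.88); each path with k up-moves has probability p*^k·(1−p*)^(4−k).
DDDD: Ā=72.6553, payoff=11.5147, prob=0.133666
UDDD: Ā=108.1573, payoff=0.0000, prob=0.087397
DUDD: Ā=97.5148, payoff=0.0000, prob=0.087397
UUDD: Ā=145.1641, payoff=0.0000, prob=0.057144
DDUD: Ā=88.1494, payoff=0.0000, prob=0.087397
UDUD: Ā=131.2224, payoff=0.0000, prob=0.057144
DUUD: Ā=120.5799, payoff=0.0000, prob=0.057144
UUUD: Ā=179.4996, payoff=0.0000, prob=0.037363
DDDU: Ā=79.9079, payoff=4.2621, prob=0.087397
UDDU: Ā=118.9537, payoff=0.0000, prob=0.057144
DUDU: Ā=108.3112, payoff=0.0000, prob=0.057144
UUDU: Ā=161.2361, payoff=0.0000, prob=0.037363
DDUU: Ā=98.9458, payoff=0.0000, prob=0.057144
UDUU: Ā=147.2944, payoff=0.0000, prob=0.037363
DUUU: Ā=136.6519, payoff=0.0000, prob=0.037363
UUUU: Ā=203.4250, payoff=0.0000, prob=0.024430
Price = Σ prob·payoff / R^4 = 1.911617 / 1.215506 = 1.5727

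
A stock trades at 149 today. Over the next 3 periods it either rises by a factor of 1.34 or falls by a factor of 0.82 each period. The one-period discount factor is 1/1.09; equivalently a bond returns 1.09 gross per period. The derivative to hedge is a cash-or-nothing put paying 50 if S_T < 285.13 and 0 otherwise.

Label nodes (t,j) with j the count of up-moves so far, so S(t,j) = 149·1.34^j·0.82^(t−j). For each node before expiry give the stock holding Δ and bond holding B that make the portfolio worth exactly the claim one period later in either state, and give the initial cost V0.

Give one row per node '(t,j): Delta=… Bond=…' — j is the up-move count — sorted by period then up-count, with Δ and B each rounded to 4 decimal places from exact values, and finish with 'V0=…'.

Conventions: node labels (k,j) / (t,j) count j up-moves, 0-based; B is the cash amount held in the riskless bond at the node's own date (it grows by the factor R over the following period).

(0,0): Delta=-0.1464 Bond=55.0235
(1,0): Delta=0.0000 Bond=42.0840
(1,1): Delta=-0.2294 Bond=76.5418
(2,0): Delta=0.0000 Bond=45.8716
(2,1): Delta=0.0000 Bond=45.8716
(2,2): Delta=-0.3594 Bond=118.2075
V0=33.2045

No-arbitrage ⇒ martingale measure with p* = (R−d)/(u−d) = 0.5192.
At maturity the claim pays: V(3,0)=50.0000, V(3,1)=50.0000, V(3,2)=50.0000, V(3,3)=0.0000
Node (2,0) S=100.1876: V=(p*·50.0000+(1−p*)·50.0000)/1.09=45.8716; Δ=(50.0000−50.0000)/(134.2514−82.1538)=0.0000; B=V−Δ·S=45.8716
Node (2,1) S=163.7212: V=(p*·50.0000+(1−p*)·50.0000)/1.09=45.8716; Δ=(50.0000−50.0000)/(219.3864−134.2514)=0.0000; B=V−Δ·S=45.8716
Node (2,2) S=267.5444: V=(p*·0.0000+(1−p*)·50.0000)/1.09=22.0536; Δ=(0.0000−50.0000)/(358.5095−219.3864)=-0.3594; B=V−Δ·S=118.2075
Node (1,0) S=122.1800: V=(p*·45.8716+(1−p*)·45.8716)/1.09=42.0840; Δ=(45.8716−45.8716)/(163.7212−100.1876)=0.0000; B=V−Δ·S=42.0840
Node (1,1) S=199.6600: V=(p*·22.0536+(1−p*)·45.8716)/1.09=30.7381; Δ=(22.0536−45.8716)/(267.5444−163.7212)=-0.2294; B=V−Δ·S=76.5418
Node (0,0) S=149.0000: V=(p*·30.7381+(1−p*)·42.0840)/1.09=33.2045; Δ=(30.7381−42.0840)/(199.6600−122.1800)=-0.1464; B=V−Δ·S=55.0235
Check: Δ(0,0)·S0 + B(0,0) = 33.2045 = V0.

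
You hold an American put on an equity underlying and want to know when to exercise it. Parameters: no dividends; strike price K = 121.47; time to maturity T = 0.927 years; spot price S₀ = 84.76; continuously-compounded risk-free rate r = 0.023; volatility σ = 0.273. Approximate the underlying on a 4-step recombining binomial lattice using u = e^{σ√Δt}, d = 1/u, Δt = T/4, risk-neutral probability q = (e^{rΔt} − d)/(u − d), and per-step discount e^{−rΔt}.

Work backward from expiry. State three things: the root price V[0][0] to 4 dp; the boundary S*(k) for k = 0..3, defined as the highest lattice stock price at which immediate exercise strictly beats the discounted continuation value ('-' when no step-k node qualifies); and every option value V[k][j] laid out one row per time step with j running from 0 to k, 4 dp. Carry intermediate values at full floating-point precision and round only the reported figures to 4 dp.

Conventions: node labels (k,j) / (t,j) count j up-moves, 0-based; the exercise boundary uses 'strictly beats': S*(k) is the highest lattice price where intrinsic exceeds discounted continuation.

params: Δt=0.23175 u=1.14045 d=0.87685 q=0.48747 e^(-rΔt)=0.99468
t_4 payoffs: 71.3645 56.3014 36.7100 11.2288 0.0000
t_3: node(3,0) S=57.1428 payoff=64.3272 vs cont=63.6814 → 64.3272 [stop]  node(3,1) S=74.3215 payoff=47.1485 vs cont=46.5027 → 47.1485 [stop]  node(3,2) S=96.6646 payoff=24.8054 vs cont=24.1597 → 24.8054 [stop]  node(3,3) S=125.7246 payoff=0.0000 vs cont=5.7246 → 5.7246 [wait]  ⇒ S*(3)=96.6646
t_2: node(2,0) S=65.1686 payoff=56.3014 vs cont=55.6557 → 56.3014 [stop]  node(2,1) S=84.7600 payoff=36.7100 vs cont=36.0643 → 36.7100 [stop]  node(2,2) S=110.2412 payoff=11.2288 vs cont=15.4217 → 15.4217 [wait]  ⇒ S*(2)=84.7600
t_1: node(1,0) S=74.3215 payoff=47.1485 vs cont=46.5027 → 47.1485 [stop]  node(1,1) S=96.6646 payoff=24.8054 vs cont=26.1927 → 26.1927 [wait]  ⇒ S*(1)=74.3215
t_0: node(0,0) S=84.7600 payoff=36.7100 vs cont=36.7369 → 36.7369 [wait]  ⇒ S*(0)=-

price = 36.7369
boundary = - 74.3215 84.7600 96.6646
tree:
36.7369
47.1485 26.1927
56.3014 36.7100 15.4217
64.3272 47.1485 24.8054 5.7246
71.3645 56.3014 36.7100 11.2288 0.0000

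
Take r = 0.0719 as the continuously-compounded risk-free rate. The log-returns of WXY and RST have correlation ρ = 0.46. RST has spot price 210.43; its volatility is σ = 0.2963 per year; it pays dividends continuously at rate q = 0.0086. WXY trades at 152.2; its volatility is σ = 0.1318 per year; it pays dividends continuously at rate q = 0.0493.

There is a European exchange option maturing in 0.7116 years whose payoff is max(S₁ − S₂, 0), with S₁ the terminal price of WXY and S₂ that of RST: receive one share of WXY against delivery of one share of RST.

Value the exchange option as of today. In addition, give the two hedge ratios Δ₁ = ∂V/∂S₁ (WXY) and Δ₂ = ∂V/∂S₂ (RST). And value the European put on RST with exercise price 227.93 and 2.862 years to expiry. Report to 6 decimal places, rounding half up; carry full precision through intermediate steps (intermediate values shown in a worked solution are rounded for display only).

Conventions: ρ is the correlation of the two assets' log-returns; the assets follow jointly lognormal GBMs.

σ_eff = √(σ₁² + σ₂² − 2ρσ₁σ₂) = √(0.1318² + 0.2963² − 2·0.46·0.1318·0.2963) = 0.263129
d₁ = (ln(S₁/S₂) + (q₂ − q₁ + σ_eff²/2)T) / (σ_eff√T) = (ln(152.2/210.43) + (0.0086 − 0.0493 + 0.034618)·0.7116) / 0.221966 = -1.478989
d₂ = d₁ − σ_eff√T = -1.478989 − 0.221966 = -1.700955
N(d₁) = 0.069572,  N(d₂) = 0.044476
V = S₁·e^{−q₁T}·N(d₁) − S₂·e^{−q₂T}·N(d₂) = 10.223762 − 9.301921 = 0.921841
Δ₁ = e^{−q₁T}·N(d₁) = 0.067173;  Δ₂ = −e^{−q₂T}·N(d₂) = -0.044204
[vanilla: RST put K=227.93]
σ√T = 0.2963·√2.862 = 0.501264
d₁ = (ln(S/K) + (r−q+σ²/2)T) / (σ√T) = (ln(210.43/227.93) + (0.0719−0.0086+0.2963²/2)·2.862) / 0.501264 = (-0.079886 + 0.306797) / 0.501264 = 0.452679
d₂ = d₁ − σ√T = 0.452679 − 0.501264 = -0.048585
e^{−rT} = 0.814014
e^{−qT} = 0.975687
N(−d₁) = 0.325390,  N(−d₂) = 0.519375
price = K·e^{−rT}·N(−d₂) − S·e^{−qT}·N(−d₁) = 96.363864 − 66.807039 = 29.556825

exchange price = 0.921841
Δ1 = 0.067173
Δ2 = -0.044204
price(RST put K=227.93) = 29.556825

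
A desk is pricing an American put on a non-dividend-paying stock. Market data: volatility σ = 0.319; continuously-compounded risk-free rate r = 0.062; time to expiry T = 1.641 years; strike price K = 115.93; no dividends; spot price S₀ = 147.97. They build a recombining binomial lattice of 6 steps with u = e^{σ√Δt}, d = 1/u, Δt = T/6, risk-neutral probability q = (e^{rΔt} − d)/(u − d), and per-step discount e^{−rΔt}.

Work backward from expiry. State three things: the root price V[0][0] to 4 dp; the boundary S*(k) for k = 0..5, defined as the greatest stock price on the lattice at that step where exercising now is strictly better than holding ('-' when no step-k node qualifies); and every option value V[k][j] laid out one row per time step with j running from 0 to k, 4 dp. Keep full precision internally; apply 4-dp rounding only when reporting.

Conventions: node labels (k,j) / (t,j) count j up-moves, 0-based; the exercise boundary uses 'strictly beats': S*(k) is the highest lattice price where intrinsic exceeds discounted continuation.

price = 6.3590
boundary = - - - - 75.9213 89.7049
tree:
6.3590
10.5904 2.4973
17.1601 4.6188 0.5380
26.8359 8.4177 1.1154 0.0000
40.0087 15.0506 2.3124 0.0000 0.0000
51.6744 26.2251 4.7941 0.0000 0.0000 0.0000
61.5476 40.0087 9.9391 0.0000 0.0000 0.0000 0.0000

Δt=0.27350  u=1.18155  d=0.84635  q=0.50941  discount=0.98319
step 6 (expiry): payoffs max(K−S,0) = 61.5476 40.0087 9.9391 0.0000 0.0000 0.0000 0.0000
step 5: (k=5,j=0): S=64.2556, K−S=51.6744, hold=49.7252 ⇒ V=51.6744 exercise | (k=5,j=1): S=89.7049, K−S=26.2251, hold=24.2759 ⇒ V=26.2251 exercise | (k=5,j=2): S=125.2337, K−S=0.0000, hold=4.7941 ⇒ V=4.7941 continue | (k=5,j=3): S=174.8341, K−S=0.0000, hold=0.0000 ⇒ V=0.0000 continue | (k=5,j=4): S=244.0795, K−S=0.0000, hold=0.0000 ⇒ V=0.0000 continue | (k=5,j=5): S=340.7504, K−S=0.0000, hold=0.0000 ⇒ V=0.0000 continue  boundary S*=89.7049
step 4: (k=4,j=0): S=75.9213, K−S=40.0087, hold=38.0595 ⇒ V=40.0087 exercise | (k=4,j=1): S=105.9909, K−S=9.9391, hold=15.0506 ⇒ V=15.0506 continue | (k=4,j=2): S=147.9700, K−S=0.0000, hold=2.3124 ⇒ V=2.3124 continue | (k=4,j=3): S=206.5755, K−S=0.0000, hold=0.0000 ⇒ V=0.0000 continue | (k=4,j=4): S=288.3924, K−S=0.0000, hold=0.0000 ⇒ V=0.0000 continue  boundary S*=75.9213
step 3: (k=3,j=0): S=89.7049, K−S=26.2251, hold=26.8359 ⇒ V=26.8359 continue | (k=3,j=1): S=125.2337, K−S=0.0000, hold=8.4177 ⇒ V=8.4177 continue | (k=3,j=2): S=174.8341, K−S=0.0000, hold=1.1154 ⇒ V=1.1154 continue | (k=3,j=3): S=244.0795, K−S=0.0000, hold=0.0000 ⇒ V=0.0000 continue  boundary S*=-
step 2: (k=2,j=0): S=105.9909, K−S=9.9391, hold=17.1601 ⇒ V=17.1601 continue | (k=2,j=1): S=147.9700, K−S=0.0000, hold=4.6188 ⇒ V=4.6188 continue | (k=2,j=2): S=206.5755, K−S=0.0000, hold=0.5380 ⇒ V=0.5380 continue  boundary S*=-
step 1: (k=1,j=0): S=125.2337, K−S=0.0000, hold=10.5904 ⇒ V=10.5904 continue | (k=1,j=1): S=174.8341, K−S=0.0000, hold=2.4973 ⇒ V=2.4973 continue  boundary S*=-
step 0: (k=0,j=0): S=147.9700, K−S=0.0000, hold=6.3590 ⇒ V=6.3590 continue  boundary S*=-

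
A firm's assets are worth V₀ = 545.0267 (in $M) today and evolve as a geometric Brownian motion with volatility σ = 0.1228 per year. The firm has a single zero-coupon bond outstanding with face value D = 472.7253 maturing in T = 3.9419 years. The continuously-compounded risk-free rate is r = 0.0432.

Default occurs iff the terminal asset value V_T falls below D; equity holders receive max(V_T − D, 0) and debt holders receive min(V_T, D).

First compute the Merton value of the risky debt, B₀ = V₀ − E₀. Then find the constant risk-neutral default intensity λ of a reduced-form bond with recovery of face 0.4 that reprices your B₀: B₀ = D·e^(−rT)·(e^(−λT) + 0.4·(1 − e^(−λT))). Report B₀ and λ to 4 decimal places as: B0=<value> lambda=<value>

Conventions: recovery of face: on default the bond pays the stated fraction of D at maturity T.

B0=393.3599 lambda=0.0057

With assets at 545.0267 and a single debt payment of 472.7253 at 3.9419 years:
d₁ = [ln(V₀/D) + (r + σ²/2)T] / (σ√T)
   = [ln(545.0267/472.7253) + (0.0432 + 0.5·0.1228²)·3.9419] / (0.1228·√3.9419)
   = [0.142320 + 0.200012] / 0.243810 = 1.404095
d₂ = d₁ − σ√T = 1.404095 − 0.243810 = 1.160285
N(d₁) = 0.919855,  N(d₂) = 0.877034,  e^(−rT) = 0.843420
E₀ = V₀·N(d₁) − D·e^(−rT)·N(d₂)
   = 545.0267·0.919855 − 472.7253·0.843420·0.877034 = 151.666779
B₀ = V₀ − E₀ = 545.0267 − 151.666779 = 393.359921
e^(−λT) = (B₀·e^(rT)/D − 0.4)/(1 − 0.4) = (393.3599·1.185649/472.7253 − 0.4)/0.6 = 0.97765216
λ = −ln(0.97765216)/3.9419 = 0.005734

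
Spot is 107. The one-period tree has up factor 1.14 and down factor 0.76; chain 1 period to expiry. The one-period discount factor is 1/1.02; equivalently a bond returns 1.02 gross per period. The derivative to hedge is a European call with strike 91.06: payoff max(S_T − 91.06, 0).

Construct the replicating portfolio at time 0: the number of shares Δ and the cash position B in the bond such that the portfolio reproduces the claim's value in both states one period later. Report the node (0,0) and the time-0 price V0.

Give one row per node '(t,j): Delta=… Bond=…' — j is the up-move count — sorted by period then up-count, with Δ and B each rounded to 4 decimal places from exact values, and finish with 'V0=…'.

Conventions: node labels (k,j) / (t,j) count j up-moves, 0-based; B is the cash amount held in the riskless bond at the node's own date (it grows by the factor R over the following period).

Under the risk-neutral measure, an up-move has probability p* = (R−d)/(u−d) = 0.6842 and values discount at R = 1.02.
Expiry values: V(1,0)=0.0000, V(1,1)=30.9200
Node (0,0) S=107.0000: V=(p*·30.9200+(1−p*)·0.0000)/1.02=20.7410; Δ=(30.9200−0.0000)/(121.9800−81.3200)=0.7605; B=V−Δ·S=-60.6275
Check: Δ(0,0)·S0 + B(0,0) = 20.7410 = V0.

(0,0): Delta=0.7605 Bond=-60.6275
V0=20.7410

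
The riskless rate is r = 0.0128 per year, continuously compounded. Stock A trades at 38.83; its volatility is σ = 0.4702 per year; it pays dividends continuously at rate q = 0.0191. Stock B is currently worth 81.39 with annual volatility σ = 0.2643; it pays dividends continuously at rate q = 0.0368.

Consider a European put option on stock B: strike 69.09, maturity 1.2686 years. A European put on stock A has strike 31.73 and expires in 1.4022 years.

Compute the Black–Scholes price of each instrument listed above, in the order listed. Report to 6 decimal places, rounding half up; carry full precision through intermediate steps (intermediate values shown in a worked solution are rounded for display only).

[stock B put K=69.09]
σ√T = 0.2643·√1.2686 = 0.297687
d₁ = (ln(S/K) + (r−q+σ²/2)T) / (σ√T) = (ln(81.39/69.09) + (0.0128−0.0368+0.2643²/2)·1.2686) / 0.297687 = (0.163842 + 0.013862) / 0.297687 = 0.596952
d₂ = d₁ − σ√T = 0.596952 − 0.297687 = 0.299265
e^{−rT} = 0.983893
e^{−qT} = 0.954388
N(−d₁) = 0.275270,  N(−d₂) = 0.382369
price = K·e^{−rT}·N(−d₂) − S·e^{−qT}·N(−d₁) = 25.992351 − 21.382311 = 4.610039
[stock A put K=31.73]
σ√T = 0.4702·√1.4022 = 0.556785
d₁ = (ln(S/K) + (r−q+σ²/2)T) / (σ√T) = (ln(38.83/31.73) + (0.0128−0.0191+0.4702²/2)·1.4022) / 0.556785 = (0.201931 + 0.146171) / 0.556785 = 0.625199
d₂ = d₁ − σ√T = 0.625199 − 0.556785 = 0.068414
e^{−rT} = 0.982212
e^{−qT} = 0.973573
N(−d₁) = 0.265920,  N(−d₂) = 0.472728
price = K·e^{−rT}·N(−d₂) − S·e^{−qT}·N(−d₁) = 14.732847 − 10.052810 = 4.680037

price(stock B put K=69.09) = 4.610039
price(stock A put K=31.73) = 4.680037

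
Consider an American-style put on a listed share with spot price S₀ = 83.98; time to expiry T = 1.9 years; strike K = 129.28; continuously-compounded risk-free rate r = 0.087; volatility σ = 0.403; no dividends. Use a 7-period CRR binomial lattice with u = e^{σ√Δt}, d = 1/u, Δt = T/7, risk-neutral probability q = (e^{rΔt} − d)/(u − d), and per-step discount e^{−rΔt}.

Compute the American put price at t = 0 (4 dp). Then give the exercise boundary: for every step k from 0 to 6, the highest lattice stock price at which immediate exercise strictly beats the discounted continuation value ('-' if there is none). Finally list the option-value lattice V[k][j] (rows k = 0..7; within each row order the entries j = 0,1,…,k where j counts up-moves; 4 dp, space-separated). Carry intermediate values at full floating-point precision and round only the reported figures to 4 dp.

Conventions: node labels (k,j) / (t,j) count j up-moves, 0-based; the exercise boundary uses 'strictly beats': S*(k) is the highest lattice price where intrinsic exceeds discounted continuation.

params: Δt=0.27143 u=1.23363 d=0.81062 q=0.50419 e^(-rΔt)=0.97666
t_7 payoffs: 109.9652 99.8861 84.5473 61.2043 25.6800 0.0000 0.0000 0.0000
t_6: node(6,0) S=23.8272 payoff=105.4528 vs cont=102.4357 → 105.4528 [stop]  node(6,1) S=36.2611 payoff=93.0189 vs cont=90.0018 → 93.0189 [stop]  node(6,2) S=55.1834 payoff=74.0966 vs cont=71.0795 → 74.0966 [stop]  node(6,3) S=83.9800 payoff=45.3000 vs cont=42.2829 → 45.3000 [stop]  node(6,4) S=127.8036 payoff=1.4764 vs cont=12.4352 → 12.4352 [wait]  node(6,5) S=194.4960 payoff=0.0000 vs cont=0.0000 → 0.0000 [wait]  node(6,6) S=295.9906 payoff=0.0000 vs cont=0.0000 → 0.0000 [wait]  ⇒ S*(6)=83.9800
t_5: node(5,0) S=29.3939 payoff=99.8861 vs cont=96.8690 → 99.8861 [stop]  node(5,1) S=44.7327 payoff=84.5473 vs cont=81.5302 → 84.5473 [stop]  node(5,2) S=68.0757 payoff=61.2043 vs cont=58.1872 → 61.2043 [stop]  node(5,3) S=103.6000 payoff=25.6800 vs cont=28.0594 → 28.0594 [wait]  node(5,4) S=157.6620 payoff=0.0000 vs cont=6.0216 → 6.0216 [wait]  node(5,5) S=239.9354 payoff=0.0000 vs cont=0.0000 → 0.0000 [wait]  ⇒ S*(5)=68.0757
t_4: node(4,0) S=36.2611 payoff=93.0189 vs cont=90.0018 → 93.0189 [stop]  node(4,1) S=55.1834 payoff=74.0966 vs cont=71.0795 → 74.0966 [stop]  node(4,2) S=83.9800 payoff=45.3000 vs cont=43.4546 → 45.3000 [stop]  node(4,3) S=127.8036 payoff=1.4764 vs cont=16.5526 → 16.5526 [wait]  node(4,4) S=194.4960 payoff=0.0000 vs cont=2.9159 → 2.9159 [wait]  ⇒ S*(4)=83.9800
t_3: node(3,0) S=44.7327 payoff=84.5473 vs cont=81.5302 → 84.5473 [stop]  node(3,1) S=68.0757 payoff=61.2043 vs cont=58.1872 → 61.2043 [stop]  node(3,2) S=103.6000 payoff=25.6800 vs cont=30.0869 → 30.0869 [wait]  node(3,3) S=157.6620 payoff=0.0000 vs cont=9.4512 → 9.4512 [wait]  ⇒ S*(3)=68.0757
t_2: node(2,0) S=55.1834 payoff=74.0966 vs cont=71.0795 → 74.0966 [stop]  node(2,1) S=83.9800 payoff=45.3000 vs cont=44.4529 → 45.3000 [stop]  node(2,2) S=127.8036 payoff=1.4764 vs cont=19.2232 → 19.2232 [wait]  ⇒ S*(2)=83.9800
t_1: node(1,0) S=68.0757 payoff=61.2043 vs cont=58.1872 → 61.2043 [stop]  node(1,1) S=103.6000 payoff=25.6800 vs cont=31.4020 → 31.4020 [wait]  ⇒ S*(1)=68.0757
t_0: node(0,0) S=83.9800 payoff=45.3000 vs cont=45.1005 → 45.3000 [stop]  ⇒ S*(0)=83.9800

price = 45.3000
boundary = 83.9800 68.0757 83.9800 68.0757 83.9800 68.0757 83.9800
tree:
45.3000
61.2043 31.4020
74.0966 45.3000 19.2232
84.5473 61.2043 30.0869 9.4512
93.0189 74.0966 45.3000 16.5526 2.9159
99.8861 84.5473 61.2043 28.0594 6.0216 0.0000
105.4528 93.0189 74.0966 45.3000 12.4352 0.0000 0.0000
109.9652 99.8861 84.5473 61.2043 25.6800 0.0000 0.0000 0.0000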